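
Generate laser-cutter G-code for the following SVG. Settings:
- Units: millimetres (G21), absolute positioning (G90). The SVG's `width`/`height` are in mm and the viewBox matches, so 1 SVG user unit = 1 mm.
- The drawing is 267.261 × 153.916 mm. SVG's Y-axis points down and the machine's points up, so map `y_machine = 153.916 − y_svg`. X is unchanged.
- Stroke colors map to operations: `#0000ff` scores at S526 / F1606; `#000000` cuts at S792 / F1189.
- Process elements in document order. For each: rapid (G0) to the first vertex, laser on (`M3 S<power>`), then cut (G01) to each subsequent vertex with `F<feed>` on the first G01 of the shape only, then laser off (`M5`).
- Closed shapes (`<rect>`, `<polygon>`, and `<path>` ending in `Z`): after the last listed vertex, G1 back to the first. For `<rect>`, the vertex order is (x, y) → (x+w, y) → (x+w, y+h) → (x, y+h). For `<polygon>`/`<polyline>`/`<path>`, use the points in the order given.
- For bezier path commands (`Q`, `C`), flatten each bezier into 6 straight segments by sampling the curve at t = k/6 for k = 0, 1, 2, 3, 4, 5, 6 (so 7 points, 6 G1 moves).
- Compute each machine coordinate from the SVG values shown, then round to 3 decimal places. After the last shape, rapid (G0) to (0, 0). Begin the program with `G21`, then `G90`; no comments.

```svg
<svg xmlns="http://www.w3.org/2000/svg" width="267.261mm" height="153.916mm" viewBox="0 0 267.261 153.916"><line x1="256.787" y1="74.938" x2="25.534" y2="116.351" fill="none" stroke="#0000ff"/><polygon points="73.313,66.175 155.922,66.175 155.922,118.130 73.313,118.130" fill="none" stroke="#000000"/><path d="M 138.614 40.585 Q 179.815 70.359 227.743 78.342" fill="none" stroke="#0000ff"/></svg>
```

Since the viewBox matches the mm dimensions, user units are millimetres directly. The only transform is the Y-flip y_m = 153.916 − y_svg.

Shape 1 is a line segment drawn with `<line>`. Its stroke #0000ff means score at S526, F1606. After flipping Y the toolpath is (256.787,78.978) → (25.534,37.565).

Shape 2 is a rectangle drawn with `<polygon>`. Its stroke #000000 means cut at S792, F1189. After flipping Y the toolpath is (73.313,87.741) → (155.922,87.741) → (155.922,35.786) → (73.313,35.786) → (73.313,87.741), returning to the start.

Shape 3 is a quadratic bezier drawn with `<path>`. Its stroke #0000ff means score at S526, F1606. After flipping Y the toolpath is (138.614,113.331) → (152.535,104.012) → (166.829,95.903) → (181.497,89.005) → (196.538,83.317) → (211.954,78.840) → (227.743,75.574).

G21
G90
G0 X256.787 Y78.978
M3 S526
G01 X25.534 Y37.565 F1606
M5
G0 X73.313 Y87.741
M3 S792
G01 X155.922 Y87.741 F1189
G01 X155.922 Y35.786
G01 X73.313 Y35.786
G01 X73.313 Y87.741
M5
G0 X138.614 Y113.331
M3 S526
G01 X152.535 Y104.012 F1606
G01 X166.829 Y95.903
G01 X181.497 Y89.005
G01 X196.538 Y83.317
G01 X211.954 Y78.840
G01 X227.743 Y75.574
M5
G0 X0.000 Y0.000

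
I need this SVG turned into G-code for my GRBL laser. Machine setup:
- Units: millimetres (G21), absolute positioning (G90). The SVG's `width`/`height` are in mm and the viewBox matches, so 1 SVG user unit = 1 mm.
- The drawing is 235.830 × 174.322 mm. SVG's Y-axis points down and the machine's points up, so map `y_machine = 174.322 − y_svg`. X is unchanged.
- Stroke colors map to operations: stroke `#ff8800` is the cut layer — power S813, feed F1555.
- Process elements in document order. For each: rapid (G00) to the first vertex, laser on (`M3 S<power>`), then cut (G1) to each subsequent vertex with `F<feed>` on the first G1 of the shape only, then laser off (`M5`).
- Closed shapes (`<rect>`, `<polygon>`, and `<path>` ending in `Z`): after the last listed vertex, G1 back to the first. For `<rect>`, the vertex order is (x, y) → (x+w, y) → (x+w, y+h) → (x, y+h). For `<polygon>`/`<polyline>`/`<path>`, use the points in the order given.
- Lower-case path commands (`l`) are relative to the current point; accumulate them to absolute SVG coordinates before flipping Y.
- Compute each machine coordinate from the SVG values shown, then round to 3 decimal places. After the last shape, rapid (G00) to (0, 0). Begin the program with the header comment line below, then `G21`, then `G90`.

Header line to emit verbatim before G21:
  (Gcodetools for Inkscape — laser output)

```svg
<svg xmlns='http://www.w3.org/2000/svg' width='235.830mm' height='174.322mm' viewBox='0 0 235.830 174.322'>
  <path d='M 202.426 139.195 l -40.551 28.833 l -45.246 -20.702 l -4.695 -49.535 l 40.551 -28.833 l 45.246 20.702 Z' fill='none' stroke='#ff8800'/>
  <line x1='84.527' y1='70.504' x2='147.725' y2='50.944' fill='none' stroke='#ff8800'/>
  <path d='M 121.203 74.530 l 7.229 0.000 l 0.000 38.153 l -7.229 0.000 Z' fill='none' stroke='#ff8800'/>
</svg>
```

viewBox `0 0 235.830 174.322` with mm width/height → 1 unit = 1 mm. Flip: y_m = 174.322 − y_svg.

**Shape 1** — `<path>` regular polygon, stroke `#ff8800` → cut (S813, F1555). Machine vertices: (202.426,35.127) → (161.875,6.294) → (116.629,26.996) → (111.934,76.531) → (152.485,105.364) → (197.731,84.662) → (202.426,35.127). Closed: final G1 returns to the first vertex.

**Shape 2** — `<line>` line segment, stroke `#ff8800` → cut (S813, F1555). Machine vertices: (84.527,103.818) → (147.725,123.378). Open path.

**Shape 3** — `<path>` rectangle, stroke `#ff8800` → cut (S813, F1555). Machine vertices: (121.203,99.792) → (128.432,99.792) → (128.432,61.639) → (121.203,61.639) → (121.203,99.792). Closed: final G1 returns to the first vertex.

(Gcodetools for Inkscape — laser output)
G21
G90
G00 X202.426 Y35.127
M3 S813
G1 X161.875 Y6.294 F1555
G1 X116.629 Y26.996
G1 X111.934 Y76.531
G1 X152.485 Y105.364
G1 X197.731 Y84.662
G1 X202.426 Y35.127
M5
G00 X84.527 Y103.818
M3 S813
G1 X147.725 Y123.378 F1555
M5
G00 X121.203 Y99.792
M3 S813
G1 X128.432 Y99.792 F1555
G1 X128.432 Y61.639
G1 X121.203 Y61.639
G1 X121.203 Y99.792
M5
G00 X0.000 Y0.000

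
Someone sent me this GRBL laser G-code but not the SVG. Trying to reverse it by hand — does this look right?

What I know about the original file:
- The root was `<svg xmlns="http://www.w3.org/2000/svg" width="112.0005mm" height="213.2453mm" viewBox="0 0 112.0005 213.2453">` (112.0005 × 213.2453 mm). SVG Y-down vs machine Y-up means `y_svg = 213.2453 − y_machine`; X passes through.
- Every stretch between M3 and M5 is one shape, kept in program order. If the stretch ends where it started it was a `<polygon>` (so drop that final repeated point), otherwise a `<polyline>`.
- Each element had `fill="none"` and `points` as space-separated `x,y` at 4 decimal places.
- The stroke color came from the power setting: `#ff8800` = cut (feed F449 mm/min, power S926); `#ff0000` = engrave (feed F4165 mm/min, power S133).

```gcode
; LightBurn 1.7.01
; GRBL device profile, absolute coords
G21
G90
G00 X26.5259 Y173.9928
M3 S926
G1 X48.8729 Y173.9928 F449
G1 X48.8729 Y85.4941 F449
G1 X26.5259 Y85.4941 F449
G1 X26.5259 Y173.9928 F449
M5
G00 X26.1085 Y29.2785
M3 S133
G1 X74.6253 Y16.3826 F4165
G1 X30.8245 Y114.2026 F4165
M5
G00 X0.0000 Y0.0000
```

Machine Y-up, SVG Y-down with viewBox height 213.2453, so y_svg = 213.2453 − y_machine; X carries over.

Run 1: the run's S926 means `#ff8800` (cut). The run returns to its start, so emit a `<polygon>` with points (Y-flipped): 26.5259,39.2525 48.8729,39.2525 48.8729,127.7512 26.5259,127.7512.

Run 2: the run's S133 means `#ff0000` (engrave). The run is open, so emit a `<polyline>` with points (Y-flipped): 26.1085,183.9668 74.6253,196.8627 30.8245,99.0427.

<svg xmlns="http://www.w3.org/2000/svg" width="112.0005mm" height="213.2453mm" viewBox="0 0 112.0005 213.2453">
  <polygon points="26.5259,39.2525 48.8729,39.2525 48.8729,127.7512 26.5259,127.7512" fill="none" stroke="#ff8800"/>
  <polyline points="26.1085,183.9668 74.6253,196.8627 30.8245,99.0427" fill="none" stroke="#ff0000"/>
</svg>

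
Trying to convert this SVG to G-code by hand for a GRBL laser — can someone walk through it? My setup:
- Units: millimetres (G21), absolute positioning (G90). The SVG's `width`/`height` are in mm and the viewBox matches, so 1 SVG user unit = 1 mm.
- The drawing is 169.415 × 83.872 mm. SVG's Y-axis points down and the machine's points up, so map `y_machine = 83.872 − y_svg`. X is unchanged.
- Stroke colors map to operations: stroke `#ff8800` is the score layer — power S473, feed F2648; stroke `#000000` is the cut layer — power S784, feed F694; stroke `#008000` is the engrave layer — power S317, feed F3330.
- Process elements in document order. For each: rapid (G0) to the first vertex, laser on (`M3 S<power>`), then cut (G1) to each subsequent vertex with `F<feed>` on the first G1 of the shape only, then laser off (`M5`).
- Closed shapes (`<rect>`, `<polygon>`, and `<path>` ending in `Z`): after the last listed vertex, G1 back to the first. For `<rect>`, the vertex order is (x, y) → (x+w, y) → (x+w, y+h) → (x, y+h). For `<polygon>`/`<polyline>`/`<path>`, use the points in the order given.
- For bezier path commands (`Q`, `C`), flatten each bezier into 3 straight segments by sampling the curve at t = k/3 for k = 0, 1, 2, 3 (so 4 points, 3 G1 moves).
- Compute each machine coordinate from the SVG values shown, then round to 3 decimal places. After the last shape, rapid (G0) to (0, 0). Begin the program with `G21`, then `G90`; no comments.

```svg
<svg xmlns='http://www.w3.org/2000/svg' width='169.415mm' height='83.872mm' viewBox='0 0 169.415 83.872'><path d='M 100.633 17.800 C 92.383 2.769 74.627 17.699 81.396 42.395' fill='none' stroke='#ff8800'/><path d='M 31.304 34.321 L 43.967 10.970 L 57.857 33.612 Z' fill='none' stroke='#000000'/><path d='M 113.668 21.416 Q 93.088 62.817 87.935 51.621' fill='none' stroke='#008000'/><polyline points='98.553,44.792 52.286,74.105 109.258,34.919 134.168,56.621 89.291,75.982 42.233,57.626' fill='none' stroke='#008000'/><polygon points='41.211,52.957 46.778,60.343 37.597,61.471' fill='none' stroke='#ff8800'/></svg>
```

G21
G90
G0 X100.633 Y66.072
M3 S473
G1 X90.475 Y71.864 F2648
G1 X81.542 Y62.170
G1 X81.396 Y41.477
M5
G0 X31.304 Y49.551
M3 S784
G1 X43.967 Y72.902 F694
G1 X57.857 Y50.260
G1 X31.304 Y49.551
M5
G0 X113.668 Y62.456
M3 S317
G1 X101.662 Y40.699 F3330
G1 X93.084 Y30.631
G1 X87.935 Y32.251
M5
G0 X98.553 Y39.080
M3 S317
G1 X52.286 Y9.767 F3330
G1 X109.258 Y48.953
G1 X134.168 Y27.251
G1 X89.291 Y7.890
G1 X42.233 Y26.246
M5
G0 X41.211 Y30.915
M3 S473
G1 X46.778 Y23.529 F2648
G1 X37.597 Y22.401
G1 X41.211 Y30.915
M5
G0 X0.000 Y0.000

Since the viewBox matches the mm dimensions, user units are millimetres directly. The only transform is the Y-flip y_m = 83.872 − y_svg.

Shape 1 is a cubic bezier drawn with `<path>`. Its stroke #ff8800 means score at S473, F2648. After flipping Y the toolpath is (100.633,66.072) → (90.475,71.864) → (81.542,62.170) → (81.396,41.477).

Shape 2 is a regular polygon drawn with `<path>`. Its stroke #000000 means cut at S784, F694. After flipping Y the toolpath is (31.304,49.551) → (43.967,72.902) → (57.857,50.260) → (31.304,49.551), returning to the start.

Shape 3 is a quadratic bezier drawn with `<path>`. Its stroke #008000 means engrave at S317, F3330. After flipping Y the toolpath is (113.668,62.456) → (101.662,40.699) → (93.084,30.631) → (87.935,32.251).

Shape 4 is a open polyline drawn with `<polyline>`. Its stroke #008000 means engrave at S317, F3330. After flipping Y the toolpath is (98.553,39.080) → (52.286,9.767) → (109.258,48.953) → (134.168,27.251) → (89.291,7.890) → (42.233,26.246).

Shape 5 is a regular polygon drawn with `<polygon>`. Its stroke #ff8800 means score at S473, F2648. After flipping Y the toolpath is (41.211,30.915) → (46.778,23.529) → (37.597,22.401) → (41.211,30.915), returning to the start.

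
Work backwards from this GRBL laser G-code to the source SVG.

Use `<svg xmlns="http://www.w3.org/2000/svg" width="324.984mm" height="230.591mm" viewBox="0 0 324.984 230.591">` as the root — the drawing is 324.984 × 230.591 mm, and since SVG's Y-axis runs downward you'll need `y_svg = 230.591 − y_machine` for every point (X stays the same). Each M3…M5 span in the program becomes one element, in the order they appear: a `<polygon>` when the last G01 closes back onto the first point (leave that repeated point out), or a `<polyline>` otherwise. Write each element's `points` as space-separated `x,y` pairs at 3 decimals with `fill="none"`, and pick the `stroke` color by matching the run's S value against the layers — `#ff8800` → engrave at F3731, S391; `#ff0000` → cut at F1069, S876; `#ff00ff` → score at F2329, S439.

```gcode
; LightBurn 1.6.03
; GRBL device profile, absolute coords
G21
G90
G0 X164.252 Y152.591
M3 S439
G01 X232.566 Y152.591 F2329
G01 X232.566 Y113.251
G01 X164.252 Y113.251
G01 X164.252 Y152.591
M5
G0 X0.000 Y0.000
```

<svg xmlns="http://www.w3.org/2000/svg" width="324.984mm" height="230.591mm" viewBox="0 0 324.984 230.591">
  <polygon points="164.252,78.000 232.566,78.000 232.566,117.340 164.252,117.340" fill="none" stroke="#ff00ff"/>
</svg>

Each laser-on run becomes one SVG element. Flip Y back into SVG space with y_svg = 230.591 − y_machine. Every run uses S439, so all elements get stroke `#ff00ff` (score).

Run 1: The run returns to its start, so emit a `<polygon>` with points (Y-flipped): 164.252,78.000 232.566,78.000 232.566,117.340 164.252,117.340.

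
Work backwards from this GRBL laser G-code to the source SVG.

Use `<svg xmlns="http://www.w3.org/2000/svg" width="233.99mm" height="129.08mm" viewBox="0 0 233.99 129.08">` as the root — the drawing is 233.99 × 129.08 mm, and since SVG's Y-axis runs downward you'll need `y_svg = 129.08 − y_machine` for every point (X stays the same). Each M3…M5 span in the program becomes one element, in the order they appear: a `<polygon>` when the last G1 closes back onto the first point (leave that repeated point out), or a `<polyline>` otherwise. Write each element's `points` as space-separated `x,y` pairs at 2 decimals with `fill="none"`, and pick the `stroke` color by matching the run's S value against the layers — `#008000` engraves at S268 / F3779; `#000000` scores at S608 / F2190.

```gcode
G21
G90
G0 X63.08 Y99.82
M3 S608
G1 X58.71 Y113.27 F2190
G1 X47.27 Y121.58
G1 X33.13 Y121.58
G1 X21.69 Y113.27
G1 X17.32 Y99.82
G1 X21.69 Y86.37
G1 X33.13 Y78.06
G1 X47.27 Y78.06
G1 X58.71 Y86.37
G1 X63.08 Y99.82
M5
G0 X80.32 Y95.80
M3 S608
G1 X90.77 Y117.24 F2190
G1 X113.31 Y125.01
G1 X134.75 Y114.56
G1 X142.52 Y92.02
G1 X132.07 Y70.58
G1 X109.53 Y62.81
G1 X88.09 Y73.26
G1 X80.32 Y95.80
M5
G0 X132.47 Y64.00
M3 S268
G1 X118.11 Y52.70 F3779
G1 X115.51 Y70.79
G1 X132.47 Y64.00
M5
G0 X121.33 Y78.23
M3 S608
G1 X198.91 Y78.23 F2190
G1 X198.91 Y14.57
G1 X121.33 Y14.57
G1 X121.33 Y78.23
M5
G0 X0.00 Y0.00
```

<svg xmlns="http://www.w3.org/2000/svg" width="233.99mm" height="129.08mm" viewBox="0 0 233.99 129.08">
  <polygon points="63.08,29.26 58.71,15.81 47.27,7.50 33.13,7.50 21.69,15.81 17.32,29.26 21.69,42.71 33.13,51.02 47.27,51.02 58.71,42.71" fill="none" stroke="#000000"/>
  <polygon points="80.32,33.28 90.77,11.84 113.31,4.07 134.75,14.52 142.52,37.06 132.07,58.50 109.53,66.27 88.09,55.82" fill="none" stroke="#000000"/>
  <polygon points="132.47,65.08 118.11,76.38 115.51,58.29" fill="none" stroke="#008000"/>
  <polygon points="121.33,50.85 198.91,50.85 198.91,114.51 121.33,114.51" fill="none" stroke="#000000"/>
</svg>

y_svg = 129.08 − y_m.

[1] S608→`#000000` (score); closed run; points: 63.08,29.26 58.71,15.81 47.27,7.50 33.13,7.50 21.69,15.81 17.32,29.26 21.69,42.71 33.13,51.02 47.27,51.02 58.71,42.71

[2] S608→`#000000` (score); closed run; points: 80.32,33.28 90.77,11.84 113.31,4.07 134.75,14.52 142.52,37.06 132.07,58.50 109.53,66.27 88.09,55.82

[3] S268→`#008000` (engrave); closed run; points: 132.47,65.08 118.11,76.38 115.51,58.29

[4] S608→`#000000` (score); closed run; points: 121.33,50.85 198.91,50.85 198.91,114.51 121.33,114.51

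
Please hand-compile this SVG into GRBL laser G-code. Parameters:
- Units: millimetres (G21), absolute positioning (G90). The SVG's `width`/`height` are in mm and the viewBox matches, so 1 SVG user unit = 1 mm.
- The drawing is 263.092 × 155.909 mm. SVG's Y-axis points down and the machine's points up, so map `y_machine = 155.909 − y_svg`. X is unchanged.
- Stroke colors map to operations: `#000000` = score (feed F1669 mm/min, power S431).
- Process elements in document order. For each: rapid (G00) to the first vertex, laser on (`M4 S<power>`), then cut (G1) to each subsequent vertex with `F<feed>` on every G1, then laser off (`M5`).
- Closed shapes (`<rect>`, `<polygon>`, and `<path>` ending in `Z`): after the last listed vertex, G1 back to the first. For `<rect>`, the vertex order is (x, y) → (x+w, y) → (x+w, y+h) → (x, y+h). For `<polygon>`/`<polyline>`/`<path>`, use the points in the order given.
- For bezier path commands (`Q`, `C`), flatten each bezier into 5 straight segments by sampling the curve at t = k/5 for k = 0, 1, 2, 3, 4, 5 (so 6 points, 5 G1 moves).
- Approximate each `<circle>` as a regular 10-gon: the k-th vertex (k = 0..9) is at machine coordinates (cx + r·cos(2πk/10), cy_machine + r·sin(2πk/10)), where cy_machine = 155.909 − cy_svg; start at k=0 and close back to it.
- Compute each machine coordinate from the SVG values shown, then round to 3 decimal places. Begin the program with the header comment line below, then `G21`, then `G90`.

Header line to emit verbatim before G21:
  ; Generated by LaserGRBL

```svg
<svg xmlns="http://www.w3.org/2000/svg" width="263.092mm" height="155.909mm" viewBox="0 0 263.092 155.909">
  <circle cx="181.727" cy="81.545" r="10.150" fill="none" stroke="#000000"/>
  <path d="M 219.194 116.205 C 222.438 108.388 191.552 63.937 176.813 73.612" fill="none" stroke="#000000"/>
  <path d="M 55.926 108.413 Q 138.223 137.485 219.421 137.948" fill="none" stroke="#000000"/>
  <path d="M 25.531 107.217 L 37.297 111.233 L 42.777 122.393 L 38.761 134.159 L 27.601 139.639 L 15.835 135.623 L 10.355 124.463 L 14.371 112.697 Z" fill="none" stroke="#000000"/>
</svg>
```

Since the viewBox matches the mm dimensions, user units are millimetres directly. The only transform is the Y-flip y_m = 155.909 − y_svg.

Shape 1 is a circle drawn with `<circle>`. Its stroke #000000 means score at S431, F1669. After flipping Y the toolpath is (191.877,74.364) → (189.939,80.330) → (184.864,84.017) → (178.590,84.017) → (173.515,80.330) → (171.577,74.364) → (173.515,68.398) → (178.590,64.711) → (184.864,64.711) → (189.939,68.398) → (191.877,74.364), returning to the start.

Shape 2 is a cubic bezier drawn with `<path>`. Its stroke #000000 means score at S431, F1669. After flipping Y the toolpath is (219.194,39.704) → (217.447,48.064) → (209.922,60.860) → (199.033,73.735) → (187.192,82.333) → (176.813,82.297).

Shape 3 is a quadratic bezier drawn with `<path>`. Its stroke #000000 means score at S431, F1669. After flipping Y the toolpath is (55.926,47.496) → (88.801,37.012) → (121.588,28.816) → (154.287,22.909) → (186.898,19.291) → (219.421,17.961).

Shape 4 is a regular polygon drawn with `<path>`. Its stroke #000000 means score at S431, F1669. After flipping Y the toolpath is (25.531,48.692) → (37.297,44.676) → (42.777,33.516) → (38.761,21.750) → (27.601,16.270) → (15.835,20.286) → (10.355,31.446) → (14.371,43.212) → (25.531,48.692), returning to the start.

; Generated by LaserGRBL
G21
G90
G00 X191.877 Y74.364
M4 S431
G1 X189.939 Y80.330 F1669
G1 X184.864 Y84.017 F1669
G1 X178.590 Y84.017 F1669
G1 X173.515 Y80.330 F1669
G1 X171.577 Y74.364 F1669
G1 X173.515 Y68.398 F1669
G1 X178.590 Y64.711 F1669
G1 X184.864 Y64.711 F1669
G1 X189.939 Y68.398 F1669
G1 X191.877 Y74.364 F1669
M5
G00 X219.194 Y39.704
M4 S431
G1 X217.447 Y48.064 F1669
G1 X209.922 Y60.860 F1669
G1 X199.033 Y73.735 F1669
G1 X187.192 Y82.333 F1669
G1 X176.813 Y82.297 F1669
M5
G00 X55.926 Y47.496
M4 S431
G1 X88.801 Y37.012 F1669
G1 X121.588 Y28.816 F1669
G1 X154.287 Y22.909 F1669
G1 X186.898 Y19.291 F1669
G1 X219.421 Y17.961 F1669
M5
G00 X25.531 Y48.692
M4 S431
G1 X37.297 Y44.676 F1669
G1 X42.777 Y33.516 F1669
G1 X38.761 Y21.750 F1669
G1 X27.601 Y16.270 F1669
G1 X15.835 Y20.286 F1669
G1 X10.355 Y31.446 F1669
G1 X14.371 Y43.212 F1669
G1 X25.531 Y48.692 F1669
M5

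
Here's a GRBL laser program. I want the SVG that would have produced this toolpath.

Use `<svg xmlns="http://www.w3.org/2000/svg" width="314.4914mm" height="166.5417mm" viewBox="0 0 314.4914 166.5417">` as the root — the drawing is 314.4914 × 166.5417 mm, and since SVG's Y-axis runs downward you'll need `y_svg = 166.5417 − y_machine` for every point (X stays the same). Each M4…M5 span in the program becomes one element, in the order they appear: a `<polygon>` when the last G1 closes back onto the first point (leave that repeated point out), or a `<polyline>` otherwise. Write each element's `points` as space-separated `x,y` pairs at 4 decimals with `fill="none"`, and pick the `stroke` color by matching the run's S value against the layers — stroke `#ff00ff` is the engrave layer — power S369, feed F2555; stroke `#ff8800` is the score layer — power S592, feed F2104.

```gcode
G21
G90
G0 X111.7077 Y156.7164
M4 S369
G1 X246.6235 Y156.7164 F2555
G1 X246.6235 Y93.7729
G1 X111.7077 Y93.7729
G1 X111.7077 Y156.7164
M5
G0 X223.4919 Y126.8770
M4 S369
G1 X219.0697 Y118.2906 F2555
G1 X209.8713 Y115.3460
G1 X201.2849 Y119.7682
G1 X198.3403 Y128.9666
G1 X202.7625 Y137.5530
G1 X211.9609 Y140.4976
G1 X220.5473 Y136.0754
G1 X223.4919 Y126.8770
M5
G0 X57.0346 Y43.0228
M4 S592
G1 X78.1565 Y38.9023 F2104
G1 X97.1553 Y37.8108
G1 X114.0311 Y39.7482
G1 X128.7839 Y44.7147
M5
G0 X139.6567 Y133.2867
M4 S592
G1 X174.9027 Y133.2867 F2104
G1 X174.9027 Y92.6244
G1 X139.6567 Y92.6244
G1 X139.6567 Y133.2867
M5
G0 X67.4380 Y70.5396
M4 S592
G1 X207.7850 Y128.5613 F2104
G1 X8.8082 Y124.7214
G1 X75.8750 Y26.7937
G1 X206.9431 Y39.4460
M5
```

<svg xmlns="http://www.w3.org/2000/svg" width="314.4914mm" height="166.5417mm" viewBox="0 0 314.4914 166.5417">
  <polygon points="111.7077,9.8253 246.6235,9.8253 246.6235,72.7688 111.7077,72.7688" fill="none" stroke="#ff00ff"/>
  <polygon points="223.4919,39.6647 219.0697,48.2511 209.8713,51.1957 201.2849,46.7735 198.3403,37.5751 202.7625,28.9887 211.9609,26.0441 220.5473,30.4663" fill="none" stroke="#ff00ff"/>
  <polyline points="57.0346,123.5189 78.1565,127.6394 97.1553,128.7309 114.0311,126.7935 128.7839,121.8270" fill="none" stroke="#ff8800"/>
  <polygon points="139.6567,33.2550 174.9027,33.2550 174.9027,73.9173 139.6567,73.9173" fill="none" stroke="#ff8800"/>
  <polyline points="67.4380,96.0021 207.7850,37.9804 8.8082,41.8203 75.8750,139.7480 206.9431,127.0957" fill="none" stroke="#ff8800"/>
</svg>

y_svg = 166.5417 − y_m.

[1] S369→`#ff00ff` (engrave); closed run; points: 111.7077,9.8253 246.6235,9.8253 246.6235,72.7688 111.7077,72.7688

[2] S369→`#ff00ff` (engrave); closed run; points: 223.4919,39.6647 219.0697,48.2511 209.8713,51.1957 201.2849,46.7735 198.3403,37.5751 202.7625,28.9887 211.9609,26.0441 220.5473,30.4663

[3] S592→`#ff8800` (score); open run; points: 57.0346,123.5189 78.1565,127.6394 97.1553,128.7309 114.0311,126.7935 128.7839,121.8270

[4] S592→`#ff8800` (score); closed run; points: 139.6567,33.2550 174.9027,33.2550 174.9027,73.9173 139.6567,73.9173

[5] S592→`#ff8800` (score); open run; points: 67.4380,96.0021 207.7850,37.9804 8.8082,41.8203 75.8750,139.7480 206.9431,127.0957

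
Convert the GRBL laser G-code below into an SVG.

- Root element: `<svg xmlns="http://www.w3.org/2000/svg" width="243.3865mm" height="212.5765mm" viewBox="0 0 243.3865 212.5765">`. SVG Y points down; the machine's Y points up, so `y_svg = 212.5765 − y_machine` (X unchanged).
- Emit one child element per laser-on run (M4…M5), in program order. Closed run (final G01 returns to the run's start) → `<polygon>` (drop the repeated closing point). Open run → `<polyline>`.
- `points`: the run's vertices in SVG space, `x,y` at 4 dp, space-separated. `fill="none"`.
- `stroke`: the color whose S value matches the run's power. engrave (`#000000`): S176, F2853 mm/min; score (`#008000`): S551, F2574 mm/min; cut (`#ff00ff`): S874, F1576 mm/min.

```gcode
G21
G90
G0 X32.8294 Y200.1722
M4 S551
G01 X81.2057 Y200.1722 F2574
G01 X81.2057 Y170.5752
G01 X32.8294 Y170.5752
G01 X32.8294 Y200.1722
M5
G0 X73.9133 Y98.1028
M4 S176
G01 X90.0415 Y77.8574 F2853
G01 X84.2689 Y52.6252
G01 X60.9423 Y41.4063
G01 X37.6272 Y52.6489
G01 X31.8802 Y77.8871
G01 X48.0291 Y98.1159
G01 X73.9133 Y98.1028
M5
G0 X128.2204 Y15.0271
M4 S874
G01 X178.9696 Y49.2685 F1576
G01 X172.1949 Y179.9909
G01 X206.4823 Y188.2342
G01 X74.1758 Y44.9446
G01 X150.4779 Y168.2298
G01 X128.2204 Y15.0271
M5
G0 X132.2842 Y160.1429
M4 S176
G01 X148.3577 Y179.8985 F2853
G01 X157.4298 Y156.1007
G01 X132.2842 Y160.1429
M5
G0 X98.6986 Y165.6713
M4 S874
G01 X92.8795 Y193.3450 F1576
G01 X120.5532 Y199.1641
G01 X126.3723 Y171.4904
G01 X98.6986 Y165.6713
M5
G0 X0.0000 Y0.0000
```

y_svg = 212.5765 − y_m.

[1] S551→`#008000` (score); closed run; points: 32.8294,12.4043 81.2057,12.4043 81.2057,42.0013 32.8294,42.0013

[2] S176→`#000000` (engrave); closed run; points: 73.9133,114.4737 90.0415,134.7191 84.2689,159.9513 60.9423,171.1702 37.6272,159.9276 31.8802,134.6894 48.0291,114.4606

[3] S874→`#ff00ff` (cut); closed run; points: 128.2204,197.5494 178.9696,163.3080 172.1949,32.5856 206.4823,24.3423 74.1758,167.6319 150.4779,44.3467

[4] S176→`#000000` (engrave); closed run; points: 132.2842,52.4336 148.3577,32.6780 157.4298,56.4758

[5] S874→`#ff00ff` (cut); closed run; points: 98.6986,46.9052 92.8795,19.2315 120.5532,13.4124 126.3723,41.0861

<svg xmlns="http://www.w3.org/2000/svg" width="243.3865mm" height="212.5765mm" viewBox="0 0 243.3865 212.5765">
  <polygon points="32.8294,12.4043 81.2057,12.4043 81.2057,42.0013 32.8294,42.0013" fill="none" stroke="#008000"/>
  <polygon points="73.9133,114.4737 90.0415,134.7191 84.2689,159.9513 60.9423,171.1702 37.6272,159.9276 31.8802,134.6894 48.0291,114.4606" fill="none" stroke="#000000"/>
  <polygon points="128.2204,197.5494 178.9696,163.3080 172.1949,32.5856 206.4823,24.3423 74.1758,167.6319 150.4779,44.3467" fill="none" stroke="#ff00ff"/>
  <polygon points="132.2842,52.4336 148.3577,32.6780 157.4298,56.4758" fill="none" stroke="#000000"/>
  <polygon points="98.6986,46.9052 92.8795,19.2315 120.5532,13.4124 126.3723,41.0861" fill="none" stroke="#ff00ff"/>
</svg>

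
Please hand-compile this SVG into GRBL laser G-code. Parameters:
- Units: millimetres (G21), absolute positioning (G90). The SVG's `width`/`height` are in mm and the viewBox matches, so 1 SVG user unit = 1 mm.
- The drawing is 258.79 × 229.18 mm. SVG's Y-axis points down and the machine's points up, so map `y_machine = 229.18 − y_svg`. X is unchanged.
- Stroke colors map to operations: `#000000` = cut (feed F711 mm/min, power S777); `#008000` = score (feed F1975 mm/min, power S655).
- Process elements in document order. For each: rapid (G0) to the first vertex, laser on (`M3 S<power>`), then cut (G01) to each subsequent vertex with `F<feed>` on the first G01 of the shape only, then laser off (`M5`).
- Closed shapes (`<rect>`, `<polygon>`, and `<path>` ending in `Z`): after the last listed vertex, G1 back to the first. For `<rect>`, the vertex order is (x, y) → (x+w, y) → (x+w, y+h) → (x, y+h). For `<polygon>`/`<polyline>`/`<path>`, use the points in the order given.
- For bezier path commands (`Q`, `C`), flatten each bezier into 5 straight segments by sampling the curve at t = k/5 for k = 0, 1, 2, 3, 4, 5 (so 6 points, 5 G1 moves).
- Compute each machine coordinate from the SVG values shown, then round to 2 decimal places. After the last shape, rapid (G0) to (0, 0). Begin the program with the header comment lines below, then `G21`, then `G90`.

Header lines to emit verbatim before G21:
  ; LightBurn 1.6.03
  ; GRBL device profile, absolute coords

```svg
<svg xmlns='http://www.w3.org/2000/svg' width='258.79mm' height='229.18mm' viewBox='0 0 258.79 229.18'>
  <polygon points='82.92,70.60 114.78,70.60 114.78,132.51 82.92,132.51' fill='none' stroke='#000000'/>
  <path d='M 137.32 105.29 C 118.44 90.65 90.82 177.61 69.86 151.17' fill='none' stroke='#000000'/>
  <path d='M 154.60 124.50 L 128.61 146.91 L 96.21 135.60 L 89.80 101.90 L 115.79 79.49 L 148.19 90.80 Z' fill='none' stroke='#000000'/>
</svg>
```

1 u = 1 mm; y_m = 229.18 − y.

[1] `<polygon>` rectangle, #000000→cut S777 F711: (82.92,158.58) → (114.78,158.58) → (114.78,96.67) → (82.92,96.67) → (82.92,158.58) (closed)

[2] `<path>` cubic bezier, #000000→cut S777 F711: (137.32,123.89) → (125.07,122.20) → (111.45,106.45) → (97.22,86.95) → (83.11,74.03) → (69.86,78.01)

[3] `<path>` regular polygon, #000000→cut S777 F711: (154.60,104.68) → (128.61,82.27) → (96.21,93.58) → (89.80,127.28) → (115.79,149.69) → (148.19,138.38) → (154.60,104.68) (closed)

; LightBurn 1.6.03
; GRBL device profile, absolute coords
G21
G90
G0 X82.92 Y158.58
M3 S777
G01 X114.78 Y158.58 F711
G01 X114.78 Y96.67
G01 X82.92 Y96.67
G01 X82.92 Y158.58
M5
G0 X137.32 Y123.89
M3 S777
G01 X125.07 Y122.20 F711
G01 X111.45 Y106.45
G01 X97.22 Y86.95
G01 X83.11 Y74.03
G01 X69.86 Y78.01
M5
G0 X154.60 Y104.68
M3 S777
G01 X128.61 Y82.27 F711
G01 X96.21 Y93.58
G01 X89.80 Y127.28
G01 X115.79 Y149.69
G01 X148.19 Y138.38
G01 X154.60 Y104.68
M5
G0 X0.00 Y0.00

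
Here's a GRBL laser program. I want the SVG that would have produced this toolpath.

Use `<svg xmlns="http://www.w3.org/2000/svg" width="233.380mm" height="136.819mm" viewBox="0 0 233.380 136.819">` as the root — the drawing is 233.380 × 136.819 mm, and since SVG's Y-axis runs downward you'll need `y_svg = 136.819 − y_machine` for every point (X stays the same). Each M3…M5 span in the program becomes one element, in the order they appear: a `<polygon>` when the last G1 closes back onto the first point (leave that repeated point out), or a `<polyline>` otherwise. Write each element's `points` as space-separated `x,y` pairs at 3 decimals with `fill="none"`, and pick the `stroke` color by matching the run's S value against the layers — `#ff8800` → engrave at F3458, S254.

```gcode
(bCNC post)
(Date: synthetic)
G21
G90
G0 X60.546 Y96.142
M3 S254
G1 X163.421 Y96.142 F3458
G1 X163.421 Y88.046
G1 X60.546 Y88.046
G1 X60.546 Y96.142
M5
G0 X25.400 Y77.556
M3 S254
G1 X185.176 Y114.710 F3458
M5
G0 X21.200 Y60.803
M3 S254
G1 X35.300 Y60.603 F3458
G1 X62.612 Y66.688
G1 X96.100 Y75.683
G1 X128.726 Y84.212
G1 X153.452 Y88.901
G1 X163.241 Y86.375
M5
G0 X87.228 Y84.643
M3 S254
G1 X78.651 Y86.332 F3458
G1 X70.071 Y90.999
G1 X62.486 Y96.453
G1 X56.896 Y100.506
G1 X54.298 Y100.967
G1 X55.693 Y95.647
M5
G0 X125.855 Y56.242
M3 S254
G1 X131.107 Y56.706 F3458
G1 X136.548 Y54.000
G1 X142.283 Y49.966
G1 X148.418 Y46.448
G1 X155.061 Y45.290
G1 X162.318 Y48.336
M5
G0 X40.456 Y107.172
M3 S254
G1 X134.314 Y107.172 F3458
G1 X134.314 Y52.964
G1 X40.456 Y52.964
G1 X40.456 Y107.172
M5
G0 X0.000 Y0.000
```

<svg xmlns="http://www.w3.org/2000/svg" width="233.380mm" height="136.819mm" viewBox="0 0 233.380 136.819">
  <polygon points="60.546,40.677 163.421,40.677 163.421,48.773 60.546,48.773" fill="none" stroke="#ff8800"/>
  <polyline points="25.400,59.263 185.176,22.109" fill="none" stroke="#ff8800"/>
  <polyline points="21.200,76.016 35.300,76.216 62.612,70.131 96.100,61.136 128.726,52.607 153.452,47.918 163.241,50.444" fill="none" stroke="#ff8800"/>
  <polyline points="87.228,52.176 78.651,50.487 70.071,45.820 62.486,40.366 56.896,36.313 54.298,35.852 55.693,41.172" fill="none" stroke="#ff8800"/>
  <polyline points="125.855,80.577 131.107,80.113 136.548,82.819 142.283,86.853 148.418,90.371 155.061,91.529 162.318,88.483" fill="none" stroke="#ff8800"/>
  <polygon points="40.456,29.647 134.314,29.647 134.314,83.855 40.456,83.855" fill="none" stroke="#ff8800"/>
</svg>

y_svg = 136.819 − y_m. Every run uses S254, so all elements get stroke `#ff8800` (engrave).

[1] closed run; points: 60.546,40.677 163.421,40.677 163.421,48.773 60.546,48.773

[2] open run; points: 25.400,59.263 185.176,22.109

[3] open run; points: 21.200,76.016 35.300,76.216 62.612,70.131 96.100,61.136 128.726,52.607 153.452,47.918 163.241,50.444

[4] open run; points: 87.228,52.176 78.651,50.487 70.071,45.820 62.486,40.366 56.896,36.313 54.298,35.852 55.693,41.172

[5] open run; points: 125.855,80.577 131.107,80.113 136.548,82.819 142.283,86.853 148.418,90.371 155.061,91.529 162.318,88.483

[6] closed run; points: 40.456,29.647 134.314,29.647 134.314,83.855 40.456,83.855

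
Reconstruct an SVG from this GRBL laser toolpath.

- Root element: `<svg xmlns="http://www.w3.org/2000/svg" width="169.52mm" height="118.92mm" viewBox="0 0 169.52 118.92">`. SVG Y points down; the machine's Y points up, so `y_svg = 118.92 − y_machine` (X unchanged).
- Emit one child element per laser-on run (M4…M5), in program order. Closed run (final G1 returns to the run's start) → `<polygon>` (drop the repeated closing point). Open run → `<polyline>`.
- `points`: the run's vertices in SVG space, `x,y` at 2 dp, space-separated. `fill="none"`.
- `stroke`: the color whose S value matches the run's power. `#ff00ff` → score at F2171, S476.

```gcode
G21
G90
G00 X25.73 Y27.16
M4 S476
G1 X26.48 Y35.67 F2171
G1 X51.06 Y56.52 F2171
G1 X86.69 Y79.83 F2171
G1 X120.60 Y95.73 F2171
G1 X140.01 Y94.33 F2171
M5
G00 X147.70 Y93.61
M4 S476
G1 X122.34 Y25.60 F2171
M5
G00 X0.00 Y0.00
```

<svg xmlns="http://www.w3.org/2000/svg" width="169.52mm" height="118.92mm" viewBox="0 0 169.52 118.92">
  <polyline points="25.73,91.76 26.48,83.25 51.06,62.40 86.69,39.09 120.60,23.19 140.01,24.59" fill="none" stroke="#ff00ff"/>
  <polyline points="147.70,25.31 122.34,93.32" fill="none" stroke="#ff00ff"/>
</svg>

Each laser-on run becomes one SVG element. Flip Y back into SVG space with y_svg = 118.92 − y_machine. Every run uses S476, so all elements get stroke `#ff00ff` (score).

Run 1: The run is open, so emit a `<polyline>` with points (Y-flipped): 25.73,91.76 26.48,83.25 51.06,62.40 86.69,39.09 120.60,23.19 140.01,24.59.

Run 2: The run is open, so emit a `<polyline>` with points (Y-flipped): 147.70,25.31 122.34,93.32.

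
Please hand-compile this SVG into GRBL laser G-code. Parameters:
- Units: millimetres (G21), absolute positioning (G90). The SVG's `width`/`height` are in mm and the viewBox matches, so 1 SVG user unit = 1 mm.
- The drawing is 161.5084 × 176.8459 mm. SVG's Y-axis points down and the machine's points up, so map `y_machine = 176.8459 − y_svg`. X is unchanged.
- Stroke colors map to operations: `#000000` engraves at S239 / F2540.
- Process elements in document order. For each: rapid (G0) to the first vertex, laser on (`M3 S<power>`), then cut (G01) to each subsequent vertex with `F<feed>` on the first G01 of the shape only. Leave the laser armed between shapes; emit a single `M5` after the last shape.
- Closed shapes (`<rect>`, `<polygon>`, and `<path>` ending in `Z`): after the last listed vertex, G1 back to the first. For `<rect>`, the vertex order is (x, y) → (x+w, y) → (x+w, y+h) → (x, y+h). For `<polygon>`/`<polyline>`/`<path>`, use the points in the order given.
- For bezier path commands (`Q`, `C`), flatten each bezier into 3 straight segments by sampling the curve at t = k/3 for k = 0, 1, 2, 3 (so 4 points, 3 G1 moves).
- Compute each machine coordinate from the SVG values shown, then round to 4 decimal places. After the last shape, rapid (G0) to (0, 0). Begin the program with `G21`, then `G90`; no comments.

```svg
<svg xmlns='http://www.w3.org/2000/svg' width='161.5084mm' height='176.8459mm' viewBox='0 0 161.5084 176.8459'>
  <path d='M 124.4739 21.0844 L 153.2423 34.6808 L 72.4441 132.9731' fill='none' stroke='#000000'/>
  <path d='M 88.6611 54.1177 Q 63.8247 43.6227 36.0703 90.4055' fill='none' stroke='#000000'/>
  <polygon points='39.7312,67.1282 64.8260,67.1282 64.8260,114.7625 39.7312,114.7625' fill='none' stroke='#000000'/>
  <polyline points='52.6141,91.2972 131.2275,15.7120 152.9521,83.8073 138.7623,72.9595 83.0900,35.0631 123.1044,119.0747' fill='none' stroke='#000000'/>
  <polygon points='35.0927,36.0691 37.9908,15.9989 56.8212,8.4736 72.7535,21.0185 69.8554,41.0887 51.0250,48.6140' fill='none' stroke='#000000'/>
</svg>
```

G21
G90
G0 X124.4739 Y155.7615
M3 S239
G01 X153.2423 Y142.1651 F2540
G01 X72.4441 Y43.8728
G0 X88.6611 Y122.7282
M3 S239
G01 X71.7793 Y123.3607 F2540
G01 X54.2490 Y111.2647
G01 X36.0703 Y86.4404
G0 X39.7312 Y109.7177
M3 S239
G01 X64.8260 Y109.7177 F2540
G01 X64.8260 Y62.0834
G01 X39.7312 Y62.0834
G01 X39.7312 Y109.7177
G0 X52.6141 Y85.5487
M3 S239
G01 X131.2275 Y161.1339 F2540
G01 X152.9521 Y93.0386
G01 X138.7623 Y103.8864
G01 X83.0900 Y141.7828
G01 X123.1044 Y57.7712
G0 X35.0927 Y140.7768
M3 S239
G01 X37.9908 Y160.8470 F2540
G01 X56.8212 Y168.3723
G01 X72.7535 Y155.8274
G01 X69.8554 Y135.7572
G01 X51.0250 Y128.2319
G01 X35.0927 Y140.7768
M5
G0 X0.0000 Y0.0000

viewBox `0 0 161.5084 176.8459` with mm width/height → 1 unit = 1 mm. Flip: y_m = 176.8459 − y_svg.

**Shape 1** — `<path>` open polyline, stroke `#000000` → engrave (S239, F2540). Machine vertices: (124.4739,155.7615) → (153.2423,142.1651) → (72.4441,43.8728). Open path.

**Shape 2** — `<path>` quadratic bezier, stroke `#000000` → engrave (S239, F2540). Control points (SVG): P0=(88.6611,54.1177), P1=(63.8247,43.6227), P2=(36.0703,90.4055); sampled at t=k/3. Machine vertices: (88.6611,122.7282) → (71.7793,123.3607) → (54.2490,111.2647) → (36.0703,86.4404). Open path.

**Shape 3** — `<polygon>` rectangle, stroke `#000000` → engrave (S239, F2540). Machine vertices: (39.7312,109.7177) → (64.8260,109.7177) → (64.8260,62.0834) → (39.7312,62.0834) → (39.7312,109.7177). Closed: final G1 returns to the first vertex.

**Shape 4** — `<polyline>` open polyline, stroke `#000000` → engrave (S239, F2540). Machine vertices: (52.6141,85.5487) → (131.2275,161.1339) → (152.9521,93.0386) → (138.7623,103.8864) → (83.0900,141.7828) → (123.1044,57.7712). Open path.

**Shape 5** — `<polygon>` regular polygon, stroke `#000000` → engrave (S239, F2540). Machine vertices: (35.0927,140.7768) → (37.9908,160.8470) → (56.8212,168.3723) → (72.7535,155.8274) → (69.8554,135.7572) → (51.0250,128.2319) → (35.0927,140.7768). Closed: final G1 returns to the first vertex.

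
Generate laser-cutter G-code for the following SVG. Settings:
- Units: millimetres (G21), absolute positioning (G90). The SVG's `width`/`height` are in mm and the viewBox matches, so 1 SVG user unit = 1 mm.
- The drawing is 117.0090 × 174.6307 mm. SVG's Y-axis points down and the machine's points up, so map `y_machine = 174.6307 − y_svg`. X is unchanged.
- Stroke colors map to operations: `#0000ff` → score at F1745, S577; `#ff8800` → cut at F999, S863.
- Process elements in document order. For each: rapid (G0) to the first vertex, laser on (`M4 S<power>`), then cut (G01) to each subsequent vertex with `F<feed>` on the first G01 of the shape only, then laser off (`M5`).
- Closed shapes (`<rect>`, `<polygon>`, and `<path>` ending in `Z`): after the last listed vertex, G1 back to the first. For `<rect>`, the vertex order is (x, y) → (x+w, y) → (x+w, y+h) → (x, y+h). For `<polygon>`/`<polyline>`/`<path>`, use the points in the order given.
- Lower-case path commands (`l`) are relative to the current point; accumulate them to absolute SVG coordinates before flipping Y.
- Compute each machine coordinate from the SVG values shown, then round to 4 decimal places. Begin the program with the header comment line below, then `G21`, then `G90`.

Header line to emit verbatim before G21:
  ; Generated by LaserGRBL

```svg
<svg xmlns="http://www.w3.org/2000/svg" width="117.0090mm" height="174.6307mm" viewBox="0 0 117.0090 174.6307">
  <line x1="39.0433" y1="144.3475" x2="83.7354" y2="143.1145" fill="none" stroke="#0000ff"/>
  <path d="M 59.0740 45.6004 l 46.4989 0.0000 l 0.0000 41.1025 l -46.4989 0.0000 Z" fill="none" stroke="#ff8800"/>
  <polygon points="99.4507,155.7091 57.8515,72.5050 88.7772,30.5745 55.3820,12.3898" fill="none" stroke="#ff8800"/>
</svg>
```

; Generated by LaserGRBL
G21
G90
G0 X39.0433 Y30.2832
M4 S577
G01 X83.7354 Y31.5162 F1745
M5
G0 X59.0740 Y129.0303
M4 S863
G01 X105.5729 Y129.0303 F999
G01 X105.5729 Y87.9278
G01 X59.0740 Y87.9278
G01 X59.0740 Y129.0303
M5
G0 X99.4507 Y18.9216
M4 S863
G01 X57.8515 Y102.1257 F999
G01 X88.7772 Y144.0562
G01 X55.3820 Y162.2409
G01 X99.4507 Y18.9216
M5

viewBox `0 0 117.0090 174.6307` with mm width/height → 1 unit = 1 mm. Flip: y_m = 174.6307 − y_svg.

**Shape 1** — `<line>` line segment, stroke `#0000ff` → score (S577, F1745). Machine vertices: (39.0433,30.2832) → (83.7354,31.5162). Open path.

**Shape 2** — `<path>` rectangle, stroke `#ff8800` → cut (S863, F999). Machine vertices: (59.0740,129.0303) → (105.5729,129.0303) → (105.5729,87.9278) → (59.0740,87.9278) → (59.0740,129.0303). Closed: final G1 returns to the first vertex.

**Shape 3** — `<polygon>` closed polygon, stroke `#ff8800` → cut (S863, F999). Machine vertices: (99.4507,18.9216) → (57.8515,102.1257) → (88.7772,144.0562) → (55.3820,162.2409) → (99.4507,18.9216). Closed: final G1 returns to the first vertex.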